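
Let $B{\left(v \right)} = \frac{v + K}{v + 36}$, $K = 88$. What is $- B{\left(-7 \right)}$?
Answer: $- \frac{81}{29} \approx -2.7931$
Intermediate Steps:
$B{\left(v \right)} = \frac{88 + v}{36 + v}$ ($B{\left(v \right)} = \frac{v + 88}{v + 36} = \frac{88 + v}{36 + v}$)
$- B{\left(-7 \right)} = - \frac{88 - 7}{36 - 7} = - \frac{81}{29}$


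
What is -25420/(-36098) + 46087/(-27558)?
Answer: -481562083/497394342 ≈ -0.96817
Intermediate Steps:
-25420/(-36098) + 46087/(-27558) = -25420*(-1/36098) + 46087*(-1/27558) = 12710/18049 - 46087/27558 = -481562083/497394342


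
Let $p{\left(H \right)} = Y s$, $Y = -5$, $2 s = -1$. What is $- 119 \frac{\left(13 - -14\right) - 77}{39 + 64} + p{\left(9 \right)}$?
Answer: $\frac{12415}{206} \approx 60.267$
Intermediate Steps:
$s = - \frac{1}{2}$ ($s = \frac{1}{2} \left(-1\right) = - \frac{1}{2} \approx -0.5$)
$p{\left(H \right)} = \frac{5}{2}$ ($p{\left(H \right)} = \left(-5\right) \left(- \frac{1}{2}\right) = \frac{5}{2}$)
$- 119 \frac{\left(13 - -14\right) - 77}{39 + 64} + p{\left(9 \right)} = - 119 \frac{\left(13 - -14\right) - 77}{39 + 64} + \frac{5}{2} = - 119 \frac{\left(13 + 14\right) - 77}{103} + \frac{5}{2} = - 119 \left(27 - 77\right) \frac{1}{103} + \frac{5}{2} = - 119 \left(\left(-50\right) \frac{1}{103}\right) + \frac{5}{2} = \left(-119\right) \left(- \frac{50}{103}\right) + \frac{5}{2} = \frac{5950}{103} + \frac{5}{2} = \frac{12415}{206}$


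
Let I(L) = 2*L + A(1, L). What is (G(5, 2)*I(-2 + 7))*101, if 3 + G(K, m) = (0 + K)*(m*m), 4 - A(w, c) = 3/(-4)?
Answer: 101303/4 ≈ 25326.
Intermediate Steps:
A(w, c) = 19/4 (A(w, c) = 4 - 3/(-4) = 4 - 3*(-1)/4 = 4 - 1*(-¾) = 4 + ¾ = 19/4)
G(K, m) = -3 + K*m² (G(K, m) = -3 + (0 + K)*(m*m) = -3 + K*m²)
I(L) = 19/4 + 2*L (I(L) = 2*L + 19/4 = 19/4 + 2*L)
(G(5, 2)*I(-2 + 7))*101 = ((-3 + 5*2²)*(19/4 + 2*(-2 + 7)))*101 = ((-3 + 5*4)*(19/4 + 2*5))*101 = ((-3 + 20)*(19/4 + 10))*101 = (17*(59/4))*101 = (1003/4)*101 = 101303/4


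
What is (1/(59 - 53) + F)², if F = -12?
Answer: 5041/36 ≈ 140.03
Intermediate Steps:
(1/(59 - 53) + F)² = (1/(59 - 53) - 12)² = (1/6 - 12)² = (⅙ - 12)² = (-71/6)² = 5041/36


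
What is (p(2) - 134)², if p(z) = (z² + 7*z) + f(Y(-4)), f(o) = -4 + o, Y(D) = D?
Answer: 15376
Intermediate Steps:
p(z) = -8 + z² + 7*z (p(z) = (z² + 7*z) + (-4 - 4) = (z² + 7*z) - 8 = -8 + z² + 7*z)
(p(2) - 134)² = ((-8 + 2² + 7*2) - 134)² = ((-8 + 4 + 14) - 134)² = (10 - 134)² = (-124)² = 15376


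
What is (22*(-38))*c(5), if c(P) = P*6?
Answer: -25080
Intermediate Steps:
c(P) = 6*P
(22*(-38))*c(5) = (22*(-38))*(6*5) = -836*30 = -25080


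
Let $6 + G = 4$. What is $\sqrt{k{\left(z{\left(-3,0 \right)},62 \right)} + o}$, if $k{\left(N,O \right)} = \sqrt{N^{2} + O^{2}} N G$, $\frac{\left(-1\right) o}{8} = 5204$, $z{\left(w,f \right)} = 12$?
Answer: $4 \sqrt{-2602 - 3 \sqrt{997}} \approx 207.72 i$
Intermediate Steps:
$o = -41632$ ($o = \left(-8\right) 5204 = -41632$)
$G = -2$ ($G = -6 + 4 = -2$)
$k{\left(N,O \right)} = - 2 N \sqrt{N^{2} + O^{2}}$ ($k{\left(N,O \right)} = \sqrt{N^{2} + O^{2}} N \left(-2\right) = N \sqrt{N^{2} + O^{2}} \left(-2\right) = - 2 N \sqrt{N^{2} + O^{2}}$)
$\sqrt{k{\left(z{\left(-3,0 \right)},62 \right)} + o} = \sqrt{\left(-2\right) 12 \sqrt{12^{2} + 62^{2}} - 41632} = \sqrt{\left(-2\right) 12 \sqrt{144 + 3844} - 41632} = \sqrt{\left(-2\right) 12 \sqrt{3988} - 41632} = \sqrt{\left(-2\right) 12 \cdot 2 \sqrt{997} - 41632} = \sqrt{- 48 \sqrt{997} - 41632} = \sqrt{-41632 - 48 \sqrt{997}}$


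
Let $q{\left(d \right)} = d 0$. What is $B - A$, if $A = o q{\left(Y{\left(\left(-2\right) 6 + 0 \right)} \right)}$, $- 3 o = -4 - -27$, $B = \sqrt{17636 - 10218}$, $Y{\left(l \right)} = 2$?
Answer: $\sqrt{7418} \approx 86.128$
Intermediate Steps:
$B = \sqrt{7418} \approx 86.128$
$q{\left(d \right)} = 0$
$o = - \frac{23}{3}$ ($o = - \frac{-4 - -27}{3} = - \frac{-4 + 27}{3} = \left(- \frac{1}{3}\right) 23 = - \frac{23}{3} \approx -7.6667$)
$A = 0$ ($A = \left(- \frac{23}{3}\right) 0 = 0$)
$B - A = \sqrt{7418} - 0 = \sqrt{7418} + 0 = \sqrt{7418}$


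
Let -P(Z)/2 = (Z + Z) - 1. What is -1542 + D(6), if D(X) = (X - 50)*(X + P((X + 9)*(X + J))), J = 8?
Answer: 35066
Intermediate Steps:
P(Z) = 2 - 4*Z (P(Z) = -2*((Z + Z) - 1) = -2*(2*Z - 1) = -2*(-1 + 2*Z) = 2 - 4*Z)
D(X) = (-50 + X)*(2 + X - 4*(8 + X)*(9 + X)) (D(X) = (X - 50)*(X + (2 - 4*(X + 9)*(X + 8))) = (-50 + X)*(X + (2 - 4*(9 + X)*(8 + X))) = (-50 + X)*(X + (2 - 4*(8 + X)*(9 + X))) = (-50 + X)*(2 + X - 4*(8 + X)*(9 + X)))
-1542 + D(6) = -1542 + (14300 - 4*6**3 + 133*6**2 + 3064*6) = -1542 + (14300 - 4*216 + 133*36 + 18384) = -1542 + (14300 - 864 + 4788 + 18384) = -1542 + 36608 = 35066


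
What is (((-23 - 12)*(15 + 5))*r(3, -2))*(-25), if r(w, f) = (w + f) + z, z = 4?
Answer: 87500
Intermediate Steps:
r(w, f) = 4 + f + w (r(w, f) = (w + f) + 4 = (f + w) + 4 = 4 + f + w)
(((-23 - 12)*(15 + 5))*r(3, -2))*(-25) = (((-23 - 12)*(15 + 5))*(4 - 2 + 3))*(-25) = (-35*20*5)*(-25) = -700*5*(-25) = -3500*(-25) = 87500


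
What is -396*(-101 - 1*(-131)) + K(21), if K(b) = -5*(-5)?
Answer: -11855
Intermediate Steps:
K(b) = 25
-396*(-101 - 1*(-131)) + K(21) = -396*(-101 - 1*(-131)) + 25 = -396*(-101 + 131) + 25 = -396*30 + 25 = -11880 + 25 = -11855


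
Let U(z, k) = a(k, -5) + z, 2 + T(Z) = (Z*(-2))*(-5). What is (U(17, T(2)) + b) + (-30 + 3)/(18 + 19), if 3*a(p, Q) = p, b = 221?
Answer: 9001/37 ≈ 243.27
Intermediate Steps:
T(Z) = -2 + 10*Z (T(Z) = -2 + (Z*(-2))*(-5) = -2 - 2*Z*(-5) = -2 + 10*Z)
a(p, Q) = p/3
U(z, k) = z + k/3 (U(z, k) = k/3 + z = z + k/3)
(U(17, T(2)) + b) + (-30 + 3)/(18 + 19) = ((17 + (-2 + 10*2)/3) + 221) + (-30 + 3)/(18 + 19) = ((17 + (-2 + 20)/3) + 221) - 27/37 = ((17 + (1/3)*18) + 221) - 27*1/37 = ((17 + 6) + 221) - 27/37 = (23 + 221) - 27/37 = 244 - 27/37 = 9001/37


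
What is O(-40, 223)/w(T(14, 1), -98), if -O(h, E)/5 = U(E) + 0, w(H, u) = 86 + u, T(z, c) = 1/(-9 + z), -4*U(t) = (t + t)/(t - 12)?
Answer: -1115/5064 ≈ -0.22018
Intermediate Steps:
U(t) = -t/(2*(-12 + t)) (U(t) = -(t + t)/(4*(t - 12)) = -2*t/(4*(-12 + t)) = -t/(2*(-12 + t)))
O(h, E) = 5*E/(-24 + 2*E) (O(h, E) = -5*(-E/(-24 + 2*E) + 0) = -(-5)*E/(-24 + 2*E) = 5*E/(-24 + 2*E))
O(-40, 223)/w(T(14, 1), -98) = ((5/2)*223/(-12 + 223))/(86 - 98) = ((5/2)*223/211)/(-12) = ((5/2)*223*(1/211))*(-1/12) = (1115/422)*(-1/12) = -1115/5064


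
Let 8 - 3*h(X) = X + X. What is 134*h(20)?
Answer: -4288/3 ≈ -1429.3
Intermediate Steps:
h(X) = 8/3 - 2*X/3 (h(X) = 8/3 - (X + X)/3 = 8/3 - 2*X/3)
134*h(20) = 134*(8/3 - ⅔*20) = 134*(8/3 - 40/3) = 134*(-32/3) = -4288/3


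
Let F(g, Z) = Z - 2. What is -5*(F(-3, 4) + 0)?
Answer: -10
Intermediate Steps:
F(g, Z) = -2 + Z
-5*(F(-3, 4) + 0) = -5*((-2 + 4) + 0) = -5*(2 + 0) = -5*2 = -10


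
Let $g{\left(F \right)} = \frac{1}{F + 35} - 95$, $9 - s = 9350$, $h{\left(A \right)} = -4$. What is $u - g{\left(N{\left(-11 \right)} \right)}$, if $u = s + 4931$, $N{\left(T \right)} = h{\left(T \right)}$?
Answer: $- \frac{133766}{31} \approx -4315.0$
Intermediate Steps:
$s = -9341$ ($s = 9 - 9350 = -9341$)
$N{\left(T \right)} = -4$
$g{\left(F \right)} = -95 + \frac{1}{35 + F}$ ($g{\left(F \right)} = \frac{1}{35 + F} - 95 = -95 + \frac{1}{35 + F}$)
$u = -4410$ ($u = -9341 + 4931 = -4410$)
$u - g{\left(N{\left(-11 \right)} \right)} = -4410 - \frac{-3324 - -380}{35 - 4} = -4410 - \frac{-3324 + 380}{31} = -4410 - \frac{1}{31} \left(-2944\right) = -4410 - - \frac{2944}{31} = -4410 + \frac{2944}{31} = - \frac{133766}{31}$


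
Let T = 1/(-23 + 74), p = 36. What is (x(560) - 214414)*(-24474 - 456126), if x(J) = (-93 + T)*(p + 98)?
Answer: 1853600828400/17 ≈ 1.0904e+11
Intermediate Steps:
T = 1/51 ≈ 0.019608
x(J) = -635428/51 (x(J) = (-93 + 1/51)*(36 + 98) = -4742/51*134 = -635428/51)
(x(560) - 214414)*(-24474 - 456126) = (-635428/51 - 214414)*(-24474 - 456126) = -11570542/51*(-480600) = 1853600828400/17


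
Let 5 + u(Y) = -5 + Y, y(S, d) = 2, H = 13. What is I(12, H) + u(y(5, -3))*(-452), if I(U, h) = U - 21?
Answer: 3607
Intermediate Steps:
I(U, h) = -21 + U
u(Y) = -10 + Y (u(Y) = -5 + (-5 + Y) = -10 + Y)
I(12, H) + u(y(5, -3))*(-452) = (-21 + 12) + (-10 + 2)*(-452) = -9 - 8*(-452) = -9 + 3616 = 3607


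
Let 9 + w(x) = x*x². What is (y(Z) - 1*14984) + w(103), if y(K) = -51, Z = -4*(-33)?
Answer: 1077683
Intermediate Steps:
Z = 132 (Z = -1*(-132) = 132)
w(x) = -9 + x³ (w(x) = -9 + x*x² = -9 + x³)
(y(Z) - 1*14984) + w(103) = (-51 - 1*14984) + (-9 + 103³) = (-51 - 14984) + (-9 + 1092727) = -15035 + 1092718 = 1077683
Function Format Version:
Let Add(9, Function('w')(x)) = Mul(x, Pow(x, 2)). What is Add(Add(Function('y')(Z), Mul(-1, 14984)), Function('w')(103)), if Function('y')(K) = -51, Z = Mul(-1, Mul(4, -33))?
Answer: 1077683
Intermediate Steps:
Z = 132 (Z = Mul(-1, -132) = 132)
Function('w')(x) = Add(-9, Pow(x, 3)) (Function('w')(x) = Add(-9, Mul(x, Pow(x, 2))) = Add(-9, Pow(x, 3)))
Add(Add(Function('y')(Z), Mul(-1, 14984)), Function('w')(103)) = Add(Add(-51, Mul(-1, 14984)), Add(-9, Pow(103, 3))) = Add(Add(-51, -14984), Add(-9, 1092727)) = Add(-15035, 1092718) = 1077683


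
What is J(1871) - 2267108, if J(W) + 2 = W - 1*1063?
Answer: -2266302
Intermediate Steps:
J(W) = -1065 + W (J(W) = -2 + (W - 1*1063) = -2 + (W - 1063) = -2 + (-1063 + W) = -1065 + W)
J(1871) - 2267108 = (-1065 + 1871) - 2267108 = 806 - 2267108 = -2266302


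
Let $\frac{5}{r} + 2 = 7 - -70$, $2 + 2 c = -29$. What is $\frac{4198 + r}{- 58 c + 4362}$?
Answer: $\frac{62971}{78915} \approx 0.79796$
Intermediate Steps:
$c = - \frac{31}{2}$ ($c = -1 + \frac{1}{2} \left(-29\right) = -1 - \frac{29}{2} = - \frac{31}{2} \approx -15.5$)
$r = \frac{1}{15}$ ($r = \frac{5}{-2 + \left(7 - -70\right)} = \frac{5}{-2 + \left(7 + 70\right)} = \frac{5}{-2 + 77} = \frac{5}{75} = 5 \cdot \frac{1}{75} = \frac{1}{15} \approx 0.066667$)
$\frac{4198 + r}{- 58 c + 4362} = \frac{4198 + \frac{1}{15}}{\left(-58\right) \left(- \frac{31}{2}\right) + 4362} = \frac{62971}{15 \left(899 + 4362\right)} = \frac{62971}{15 \cdot 5261} = \frac{62971}{15} \cdot \frac{1}{5261} = \frac{62971}{78915}$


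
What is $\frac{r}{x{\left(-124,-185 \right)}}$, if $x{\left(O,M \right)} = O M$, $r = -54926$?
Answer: $- \frac{27463}{11470} \approx -2.3943$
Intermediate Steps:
$x{\left(O,M \right)} = M O$
$\frac{r}{x{\left(-124,-185 \right)}} = - \frac{54926}{\left(-185\right) \left(-124\right)} = - \frac{54926}{22940} = \left(-54926\right) \frac{1}{22940} = - \frac{27463}{11470}$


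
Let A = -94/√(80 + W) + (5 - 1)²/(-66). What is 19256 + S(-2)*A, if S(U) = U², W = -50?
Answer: 635416/33 - 188*√30/15 ≈ 19186.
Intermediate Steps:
A = -8/33 - 47*√30/15 (A = -94/√(80 - 50) + (5 - 1)²/(-66) = -94*√30/30 + 4²*(-1/66) = -47*√30/15 + 16*(-1/66) = -47*√30/15 - 8/33 = -8/33 - 47*√30/15 ≈ -17.404)
19256 + S(-2)*A = 19256 + (-2)²*(-8/33 - 47*√30/15) = 19256 + 4*(-8/33 - 47*√30/15) = 19256 + (-32/33 - 188*√30/15) = 635416/33 - 188*√30/15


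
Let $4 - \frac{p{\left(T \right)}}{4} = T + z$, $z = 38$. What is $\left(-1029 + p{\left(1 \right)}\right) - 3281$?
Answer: $-4450$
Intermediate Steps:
$p{\left(T \right)} = -136 - 4 T$ ($p{\left(T \right)} = 16 - 4 \left(T + 38\right) = 16 - 4 \left(38 + T\right) = 16 - \left(152 + 4 T\right) = -136 - 4 T$)
$\left(-1029 + p{\left(1 \right)}\right) - 3281 = \left(-1029 - 140\right) - 3281 = -1169 - 3281 = -4450$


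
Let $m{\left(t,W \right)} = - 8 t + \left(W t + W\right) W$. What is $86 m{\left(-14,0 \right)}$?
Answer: $9632$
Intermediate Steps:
$m{\left(t,W \right)} = - 8 t + W \left(W + W t\right)$ ($m{\left(t,W \right)} = - 8 t + \left(W + W t\right) W = - 8 t + W \left(W + W t\right)$)
$86 m{\left(-14,0 \right)} = 86 \left(0^{2} - -112 - 14 \cdot 0^{2}\right) = 86 \left(0 + 112 - 0\right) = 86 \left(0 + 112 + 0\right) = 86 \cdot 112 = 9632$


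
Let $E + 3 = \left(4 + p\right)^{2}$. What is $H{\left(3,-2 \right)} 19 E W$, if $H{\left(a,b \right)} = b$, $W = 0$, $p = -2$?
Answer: $0$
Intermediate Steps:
$E = 1$ ($E = -3 + \left(4 - 2\right)^{2} = -3 + 2^{2} = -3 + 4 = 1$)
$H{\left(3,-2 \right)} 19 E W = \left(-2\right) 19 \cdot 1 \cdot 0 = \left(-38\right) 0 = 0$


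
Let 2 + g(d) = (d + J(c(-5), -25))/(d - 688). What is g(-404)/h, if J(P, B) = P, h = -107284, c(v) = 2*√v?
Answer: 445/29288532 + I*√5/58577064 ≈ 1.5194e-5 + 3.8173e-8*I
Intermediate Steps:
g(d) = -2 + (d + 2*I*√5)/(-688 + d) (g(d) = -2 + (d + 2*√(-5))/(d - 688) = -2 + (d + 2*(I*√5))/(-688 + d) = -2 + (d + 2*I*√5)/(-688 + d))
g(-404)/h = ((1376 - 1*(-404) + 2*I*√5)/(-688 - 404))/(-107284) = ((1376 + 404 + 2*I*√5)/(-1092))*(-1/107284) = -(1780 + 2*I*√5)/1092*(-1/107284) = (-445/273 - I*√5/546)*(-1/107284) = 445/29288532 + I*√5/58577064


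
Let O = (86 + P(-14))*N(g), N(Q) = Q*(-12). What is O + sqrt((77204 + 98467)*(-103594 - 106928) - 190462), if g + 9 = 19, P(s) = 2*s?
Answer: -6960 + 2*I*sqrt(9245700181) ≈ -6960.0 + 1.9231e+5*I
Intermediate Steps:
g = 10 (g = -9 + 19 = 10)
N(Q) = -12*Q
O = -6960 (O = (86 + 2*(-14))*(-12*10) = (86 - 28)*(-120) = 58*(-120) = -6960)
O + sqrt((77204 + 98467)*(-103594 - 106928) - 190462) = -6960 + sqrt((77204 + 98467)*(-103594 - 106928) - 190462) = -6960 + sqrt(175671*(-210522) - 190462) = -6960 + sqrt(-36982610262 - 190462) = -6960 + sqrt(-36982800724) = -6960 + 2*I*sqrt(9245700181)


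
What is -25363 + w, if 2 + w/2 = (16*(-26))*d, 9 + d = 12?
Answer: -27863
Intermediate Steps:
d = 3 (d = -9 + 12 = 3)
w = -2500 (w = -4 + 2*((16*(-26))*3) = -4 + 2*(-416*3) = -4 + 2*(-1248) = -4 - 2496 = -2500)
-25363 + w = -25363 - 2500 = -27863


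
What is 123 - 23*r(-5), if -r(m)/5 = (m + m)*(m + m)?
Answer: 11623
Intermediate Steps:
r(m) = -20*m**2 (r(m) = -5*(m + m)*(m + m) = -5*2*m*2*m = -20*m**2)
123 - 23*r(-5) = 123 - (-460)*(-5)**2 = 123 - (-460)*25 = 123 - 23*(-500) = 123 + 11500 = 11623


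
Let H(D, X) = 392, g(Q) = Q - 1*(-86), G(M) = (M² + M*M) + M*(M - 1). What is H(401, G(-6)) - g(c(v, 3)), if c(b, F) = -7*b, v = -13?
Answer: 215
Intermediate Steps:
G(M) = 2*M² + M*(-1 + M) (G(M) = (M² + M²) + M*(-1 + M) = 2*M² + M*(-1 + M))
g(Q) = 86 + Q (g(Q) = Q + 86 = 86 + Q)
H(401, G(-6)) - g(c(v, 3)) = 392 - (86 - 7*(-13)) = 392 - (86 + 91) = 392 - 1*177 = 392 - 177 = 215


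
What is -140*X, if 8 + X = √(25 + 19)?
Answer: 1120 - 280*√11 ≈ 191.34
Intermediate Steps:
X = -8 + 2*√11 (X = -8 + √(25 + 19) = -8 + √44 = -8 + 2*√11 ≈ -1.3668)
-140*X = -140*(-8 + 2*√11) = 1120 - 280*√11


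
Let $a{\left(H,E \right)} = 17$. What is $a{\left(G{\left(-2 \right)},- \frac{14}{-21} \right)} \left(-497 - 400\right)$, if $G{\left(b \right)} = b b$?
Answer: $-15249$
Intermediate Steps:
$G{\left(b \right)} = b^{2}$
$a{\left(G{\left(-2 \right)},- \frac{14}{-21} \right)} \left(-497 - 400\right) = 17 \left(-497 - 400\right) = 17 \left(-897\right) = -15249$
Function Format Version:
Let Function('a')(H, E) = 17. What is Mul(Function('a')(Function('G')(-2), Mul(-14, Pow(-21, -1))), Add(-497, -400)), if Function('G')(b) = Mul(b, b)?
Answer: -15249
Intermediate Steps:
Function('G')(b) = Pow(b, 2)
Mul(Function('a')(Function('G')(-2), Mul(-14, Pow(-21, -1))), Add(-497, -400)) = Mul(17, Add(-497, -400)) = Mul(17, -897) = -15249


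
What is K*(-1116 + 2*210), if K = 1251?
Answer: -870696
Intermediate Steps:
K*(-1116 + 2*210) = 1251*(-1116 + 2*210) = 1251*(-1116 + 420) = 1251*(-696) = -870696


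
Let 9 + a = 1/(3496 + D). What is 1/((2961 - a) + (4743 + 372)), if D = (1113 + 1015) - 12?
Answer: 5612/45373019 ≈ 0.00012369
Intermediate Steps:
D = 2116 (D = 2128 - 12 = 2116)
a = -50507/5612 (a = -9 + 1/(3496 + 2116) = -9 + 1/5612 = -50507/5612 ≈ -8.9998)
1/((2961 - a) + (4743 + 372)) = 1/((2961 - 1*(-50507/5612)) + (4743 + 372)) = 1/((2961 + 50507/5612) + 5115) = 1/(16667639/5612 + 5115) = 1/(45373019/5612) = 5612/45373019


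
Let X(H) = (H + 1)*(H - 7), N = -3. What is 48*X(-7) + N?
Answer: 4029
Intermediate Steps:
X(H) = (1 + H)*(-7 + H)
48*X(-7) + N = 48*(-7 + (-7)² - 6*(-7)) - 3 = 48*(-7 + 49 + 42) - 3 = 48*84 - 3 = 4032 - 3 = 4029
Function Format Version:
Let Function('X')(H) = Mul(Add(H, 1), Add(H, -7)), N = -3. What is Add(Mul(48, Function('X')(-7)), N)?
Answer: 4029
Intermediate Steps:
Function('X')(H) = Mul(Add(1, H), Add(-7, H))
Add(Mul(48, Function('X')(-7)), N) = Add(Mul(48, Add(-7, Pow(-7, 2), Mul(-6, -7))), -3) = Add(Mul(48, Add(-7, 49, 42)), -3) = Add(Mul(48, 84), -3) = Add(4032, -3) = 4029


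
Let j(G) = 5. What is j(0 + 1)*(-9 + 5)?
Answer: -20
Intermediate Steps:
j(0 + 1)*(-9 + 5) = 5*(-9 + 5) = 5*(-4) = -20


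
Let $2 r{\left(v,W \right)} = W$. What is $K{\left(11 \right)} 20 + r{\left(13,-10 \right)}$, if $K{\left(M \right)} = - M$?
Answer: $-225$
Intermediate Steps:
$r{\left(v,W \right)} = \frac{W}{2}$
$K{\left(11 \right)} 20 + r{\left(13,-10 \right)} = \left(-1\right) 11 \cdot 20 + \frac{1}{2} \left(-10\right) = \left(-11\right) 20 - 5 = -220 - 5 = -225$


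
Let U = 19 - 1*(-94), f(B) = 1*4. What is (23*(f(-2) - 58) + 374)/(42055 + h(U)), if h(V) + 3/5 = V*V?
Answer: -4340/274117 ≈ -0.015833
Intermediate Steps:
f(B) = 4
U = 113 (U = 19 + 94 = 113)
h(V) = -⅗ + V² (h(V) = -⅗ + V*V = -⅗ + V²)
(23*(f(-2) - 58) + 374)/(42055 + h(U)) = (23*(4 - 58) + 374)/(42055 + (-⅗ + 113²)) = (23*(-54) + 374)/(42055 + (-⅗ + 12769)) = (-1242 + 374)/(42055 + 63842/5) = -868/274117/5 = -868*5/274117 = -4340/274117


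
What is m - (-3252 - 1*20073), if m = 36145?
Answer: 59470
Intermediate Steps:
m - (-3252 - 1*20073) = 36145 - (-3252 - 1*20073) = 36145 - (-3252 - 20073) = 36145 - 1*(-23325) = 36145 + 23325 = 59470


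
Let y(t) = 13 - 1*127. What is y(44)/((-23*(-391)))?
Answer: -114/8993 ≈ -0.012677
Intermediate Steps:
y(t) = -114 (y(t) = 13 - 127 = -114)
y(44)/((-23*(-391))) = -114/((-23*(-391))) = -114/8993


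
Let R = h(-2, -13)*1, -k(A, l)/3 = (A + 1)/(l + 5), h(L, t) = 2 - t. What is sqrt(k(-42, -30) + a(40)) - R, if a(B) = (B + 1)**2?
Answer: -15 + sqrt(41902)/5 ≈ 25.940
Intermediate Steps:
a(B) = (1 + B)**2
k(A, l) = -3*(1 + A)/(5 + l) (k(A, l) = -3*(A + 1)/(l + 5) = -3*(1 + A)/(5 + l))
R = 15 (R = (2 - 1*(-13))*1 = (2 + 13)*1 = 15*1 = 15)
sqrt(k(-42, -30) + a(40)) - R = sqrt(3*(-1 - 1*(-42))/(5 - 30) + (1 + 40)**2) - 1*15 = sqrt(3*(-1 + 42)/(-25) + 41**2) - 15 = sqrt(3*(-1/25)*41 + 1681) - 15 = sqrt(-123/25 + 1681) - 15 = sqrt(41902/25) - 15 = sqrt(41902)/5 - 15 = -15 + sqrt(41902)/5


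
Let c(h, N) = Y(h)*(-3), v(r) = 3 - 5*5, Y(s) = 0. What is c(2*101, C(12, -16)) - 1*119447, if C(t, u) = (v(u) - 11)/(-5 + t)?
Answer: -119447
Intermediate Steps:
v(r) = -22 (v(r) = 3 - 25 = -22)
C(t, u) = -33/(-5 + t) (C(t, u) = (-22 - 11)/(-5 + t) = -33/(-5 + t))
c(h, N) = 0 (c(h, N) = 0*(-3) = 0)
c(2*101, C(12, -16)) - 1*119447 = 0 - 1*119447 = 0 - 119447 = -119447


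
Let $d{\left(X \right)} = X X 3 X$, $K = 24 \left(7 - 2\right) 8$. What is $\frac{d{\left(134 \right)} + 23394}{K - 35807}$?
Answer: $- \frac{7241706}{34847} \approx -207.81$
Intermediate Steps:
$K = 960$ ($K = 24 \cdot 5 \cdot 8 = 24 \cdot 40 = 960$)
$d{\left(X \right)} = 3 X^{3}$ ($d{\left(X \right)} = X^{2} \cdot 3 X = 3 X^{3}$)
$\frac{d{\left(134 \right)} + 23394}{K - 35807} = \frac{3 \cdot 134^{3} + 23394}{960 - 35807} = \frac{3 \cdot 2406104 + 23394}{-34847} = \left(7218312 + 23394\right) \left(- \frac{1}{34847}\right) = 7241706 \left(- \frac{1}{34847}\right) = - \frac{7241706}{34847}$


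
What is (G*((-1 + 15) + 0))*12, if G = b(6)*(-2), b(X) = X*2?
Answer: -4032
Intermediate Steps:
b(X) = 2*X
G = -24 (G = (2*6)*(-2) = 12*(-2) = -24)
(G*((-1 + 15) + 0))*12 = -24*((-1 + 15) + 0)*12 = -24*(14 + 0)*12 = -24*14*12 = -336*12 = -4032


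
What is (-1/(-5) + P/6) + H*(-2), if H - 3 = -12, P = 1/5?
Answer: 547/30 ≈ 18.233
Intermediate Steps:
P = 1/5 ≈ 0.20000
H = -9 (H = 3 - 12 = -9)
(-1/(-5) + P/6) + H*(-2) = (-1/(-5) + (1/5)/6) - 9*(-2) = (-1*(-1/5) + (1/5)*(1/6)) + 18 = (1/5 + 1/30) + 18 = 7/30 + 18 = 547/30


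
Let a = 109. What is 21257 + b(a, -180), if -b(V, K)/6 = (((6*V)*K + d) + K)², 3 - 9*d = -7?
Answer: -2251823402261/27 ≈ -8.3401e+10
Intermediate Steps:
d = 10/9 (d = ⅓ - ⅑*(-7) = ⅓ + 7/9 = 10/9 ≈ 1.1111)
b(V, K) = -6*(10/9 + K + 6*K*V)² (b(V, K) = -6*(((6*V)*K + 10/9) + K)² = -6*((6*K*V + 10/9) + K)² = -6*((10/9 + 6*K*V) + K)² = -6*(10/9 + K + 6*K*V)²)
21257 + b(a, -180) = 21257 - 2*(10 + 9*(-180) + 54*(-180)*109)²/27 = 21257 - 2*(10 - 1620 - 1059480)²/27 = 21257 - 2/27*(-1061090)² = 21257 - 2/27*1125911988100 = 21257 - 2251823976200/27 = -2251823402261/27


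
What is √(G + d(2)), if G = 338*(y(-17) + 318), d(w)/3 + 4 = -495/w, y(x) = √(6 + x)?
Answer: √(426918 + 1352*I*√11)/2 ≈ 326.7 + 1.7157*I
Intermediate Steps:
d(w) = -12 - 1485/w (d(w) = -12 + 3*(-495/w) = -12 - 1485/w)
G = 107484 + 338*I*√11 (G = 338*(√(6 - 17) + 318) = 338*(√(-11) + 318) = 338*(I*√11 + 318) = 338*(318 + I*√11) = 107484 + 338*I*√11 ≈ 1.0748e+5 + 1121.0*I)
√(G + d(2)) = √((107484 + 338*I*√11) + (-12 - 1485/2)) = √((107484 + 338*I*√11) - 1509/2) = √(213459/2 + 338*I*√11)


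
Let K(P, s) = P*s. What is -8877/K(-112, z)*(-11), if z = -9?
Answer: 32549/336 ≈ 96.872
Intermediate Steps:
-8877/K(-112, z)*(-11) = -8877/((-112*(-9)))*(-11) = -8877/1008*(-11) = -8877*1/1008*(-11) = -2959/336*(-11) = 32549/336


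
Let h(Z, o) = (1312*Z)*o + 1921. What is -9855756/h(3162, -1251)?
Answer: 9855756/5189826623 ≈ 0.0018991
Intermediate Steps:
h(Z, o) = 1921 + 1312*Z*o (h(Z, o) = 1312*Z*o + 1921 = 1921 + 1312*Z*o)
-9855756/h(3162, -1251) = -9855756/(1921 + 1312*3162*(-1251)) = -9855756/(1921 - 5189828544) = -9855756/(-5189826623) = -9855756*(-1/5189826623) = 9855756/5189826623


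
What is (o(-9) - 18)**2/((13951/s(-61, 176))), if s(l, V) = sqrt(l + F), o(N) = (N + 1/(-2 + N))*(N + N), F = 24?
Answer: 2566404*I*sqrt(37)/1688071 ≈ 9.2477*I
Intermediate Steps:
o(N) = 2*N*(N + 1/(-2 + N)) (o(N) = (N + 1/(-2 + N))*(2*N) = 2*N*(N + 1/(-2 + N)))
s(l, V) = sqrt(24 + l) (s(l, V) = sqrt(l + 24) = sqrt(24 + l))
(o(-9) - 18)**2/((13951/s(-61, 176))) = (2*(-9)*(1 + (-9)**2 - 2*(-9))/(-2 - 9) - 18)**2/((13951/(sqrt(24 - 61)))) = (2*(-9)*(1 + 81 + 18)/(-11) - 18)**2/((13951/(sqrt(-37)))) = (2*(-9)*(-1/11)*100 - 18)**2/((13951/((I*sqrt(37))))) = (1800/11 - 18)**2/((13951*(-I*sqrt(37)/37))) = (1602/11)**2/((-13951*I*sqrt(37)/37)) = 2566404*(I*sqrt(37)/13951)/121 = 2566404*I*sqrt(37)/1688071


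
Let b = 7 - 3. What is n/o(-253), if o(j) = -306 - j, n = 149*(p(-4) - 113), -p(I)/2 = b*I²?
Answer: 35909/53 ≈ 677.53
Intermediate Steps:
b = 4
p(I) = -8*I²
n = -35909 (n = 149*(-8*(-4)² - 113) = 149*(-8*16 - 113) = 149*(-128 - 113) = 149*(-241) = -35909)
n/o(-253) = -35909/(-306 - 1*(-253)) = -35909/(-306 + 253) = -35909/(-53) = -35909*(-1/53) = 35909/53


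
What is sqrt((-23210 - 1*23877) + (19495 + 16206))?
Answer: I*sqrt(11386) ≈ 106.71*I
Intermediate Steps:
sqrt((-23210 - 1*23877) + (19495 + 16206)) = sqrt((-23210 - 23877) + 35701) = sqrt(-47087 + 35701) = sqrt(-11386) = I*sqrt(11386)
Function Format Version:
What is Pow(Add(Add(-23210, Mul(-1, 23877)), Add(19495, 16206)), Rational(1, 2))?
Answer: Mul(I, Pow(11386, Rational(1, 2))) ≈ Mul(106.71, I)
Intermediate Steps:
Pow(Add(Add(-23210, Mul(-1, 23877)), Add(19495, 16206)), Rational(1, 2)) = Pow(Add(Add(-23210, -23877), 35701), Rational(1, 2)) = Pow(Add(-47087, 35701), Rational(1, 2)) = Pow(-11386, Rational(1, 2)) = Mul(I, Pow(11386, Rational(1, 2)))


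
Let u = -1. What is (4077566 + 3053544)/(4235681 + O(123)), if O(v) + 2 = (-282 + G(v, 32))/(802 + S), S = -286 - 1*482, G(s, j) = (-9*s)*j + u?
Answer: 34636820/20568197 ≈ 1.6840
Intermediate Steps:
G(s, j) = -1 - 9*j*s (G(s, j) = (-9*s)*j - 1 = -9*j*s - 1 = -1 - 9*j*s)
S = -768 (S = -286 - 482 = -768)
O(v) = -351/34 - 144*v/17 (O(v) = -2 + (-282 + (-1 - 9*32*v))/(802 - 768) = -2 + (-282 + (-1 - 288*v))/34 = -2 + (-283 - 288*v)*(1/34) = -2 + (-283/34 - 144*v/17) = -351/34 - 144*v/17)
(4077566 + 3053544)/(4235681 + O(123)) = (4077566 + 3053544)/(4235681 + (-351/34 - 144/17*123)) = 7131110/(4235681 + (-351/34 - 17712/17)) = 7131110/(4235681 - 35775/34) = 7131110/(143977379/34) = 7131110*(34/143977379) = 34636820/20568197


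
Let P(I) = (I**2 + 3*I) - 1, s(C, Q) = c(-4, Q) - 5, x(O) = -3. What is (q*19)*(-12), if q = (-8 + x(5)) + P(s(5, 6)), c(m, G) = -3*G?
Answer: -102144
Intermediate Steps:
s(C, Q) = -5 - 3*Q (s(C, Q) = -3*Q - 5 = -5 - 3*Q)
P(I) = -1 + I**2 + 3*I
q = 448 (q = (-8 - 3) + (-1 + (-5 - 3*6)**2 + 3*(-5 - 3*6)) = -11 + (-1 + (-5 - 18)**2 + 3*(-5 - 18)) = -11 + (-1 + (-23)**2 + 3*(-23)) = -11 + (-1 + 529 - 69) = -11 + 459 = 448)
(q*19)*(-12) = (448*19)*(-12) = 8512*(-12) = -102144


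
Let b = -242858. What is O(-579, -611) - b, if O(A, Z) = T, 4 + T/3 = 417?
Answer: 244097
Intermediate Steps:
T = 1239 (T = -12 + 3*417 = -12 + 1251 = 1239)
O(A, Z) = 1239
O(-579, -611) - b = 1239 - 1*(-242858) = 1239 + 242858 = 244097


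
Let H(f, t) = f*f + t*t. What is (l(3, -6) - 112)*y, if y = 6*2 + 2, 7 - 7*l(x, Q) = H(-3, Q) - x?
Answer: -1638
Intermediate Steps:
H(f, t) = f² + t²
l(x, Q) = -2/7 - Q²/7 + x/7 (l(x, Q) = 1 - (((-3)² + Q²) - x)/7 = 1 - ((9 + Q²) - x)/7 = 1 - (9 + Q² - x)/7 = 1 + (-9/7 - Q²/7 + x/7) = -2/7 - Q²/7 + x/7)
y = 14 (y = 12 + 2 = 14)
(l(3, -6) - 112)*y = ((-2/7 - ⅐*(-6)² + (⅐)*3) - 112)*14 = ((-2/7 - ⅐*36 + 3/7) - 112)*14 = ((-2/7 - 36/7 + 3/7) - 112)*14 = (-5 - 112)*14 = -117*14 = -1638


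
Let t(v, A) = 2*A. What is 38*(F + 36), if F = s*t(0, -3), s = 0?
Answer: 1368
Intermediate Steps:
F = 0 (F = 0*(2*(-3)) = 0*(-6) = 0)
38*(F + 36) = 38*(0 + 36) = 38*36 = 1368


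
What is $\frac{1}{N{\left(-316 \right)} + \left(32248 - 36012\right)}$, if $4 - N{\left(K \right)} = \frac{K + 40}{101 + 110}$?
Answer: $- \frac{211}{793084} \approx -0.00026605$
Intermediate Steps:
$N{\left(K \right)} = \frac{804}{211} - \frac{K}{211}$ ($N{\left(K \right)} = 4 - \frac{K + 40}{101 + 110} = 4 - \frac{40 + K}{211} = 4 - \left(40 + K\right) \frac{1}{211} = 4 - \left(\frac{40}{211} + \frac{K}{211}\right) = \frac{804}{211} - \frac{K}{211}$)
$\frac{1}{N{\left(-316 \right)} + \left(32248 - 36012\right)} = \frac{1}{\left(\frac{804}{211} - - \frac{316}{211}\right) + \left(32248 - 36012\right)} = \frac{1}{\left(\frac{804}{211} + \frac{316}{211}\right) + \left(32248 - 36012\right)} = \frac{1}{\frac{1120}{211} - 3764} = \frac{1}{- \frac{793084}{211}} = - \frac{211}{793084}$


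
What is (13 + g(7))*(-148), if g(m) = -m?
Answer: -888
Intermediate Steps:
(13 + g(7))*(-148) = (13 - 1*7)*(-148) = (13 - 7)*(-148) = 6*(-148) = -888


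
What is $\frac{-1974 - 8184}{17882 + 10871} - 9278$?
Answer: $- \frac{266780492}{28753} \approx -9278.4$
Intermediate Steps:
$\frac{-1974 - 8184}{17882 + 10871} - 9278 = - \frac{10158}{28753} + \left(-20634 + 11356\right) = \left(-10158\right) \frac{1}{28753} - 9278 = - \frac{10158}{28753} - 9278 = - \frac{266780492}{28753}$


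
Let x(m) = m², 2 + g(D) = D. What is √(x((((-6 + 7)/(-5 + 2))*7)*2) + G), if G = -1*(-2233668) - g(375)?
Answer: √20099851/3 ≈ 1494.4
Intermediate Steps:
g(D) = -2 + D
G = 2233295 (G = -1*(-2233668) - (-2 + 375) = 2233668 - 1*373 = 2233668 - 373 = 2233295)
√(x((((-6 + 7)/(-5 + 2))*7)*2) + G) = √(((((-6 + 7)/(-5 + 2))*7)*2)² + 2233295) = √((((1/(-3))*7)*2)² + 2233295) = √((((1*(-⅓))*7)*2)² + 2233295) = √((-⅓*7*2)² + 2233295) = √((-7/3*2)² + 2233295) = √((-14/3)² + 2233295) = √(196/9 + 2233295) = √(20099851/9) = √20099851/3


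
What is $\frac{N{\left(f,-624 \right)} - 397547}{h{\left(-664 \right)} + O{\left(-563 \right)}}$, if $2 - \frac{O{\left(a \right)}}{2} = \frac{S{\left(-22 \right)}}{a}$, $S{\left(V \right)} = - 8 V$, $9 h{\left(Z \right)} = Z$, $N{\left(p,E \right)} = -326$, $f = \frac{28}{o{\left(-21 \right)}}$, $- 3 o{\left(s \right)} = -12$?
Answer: $\frac{2016022491}{350396} \approx 5753.6$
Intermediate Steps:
$o{\left(s \right)} = 4$ ($o{\left(s \right)} = \left(- \frac{1}{3}\right) \left(-12\right) = 4$)
$f = 7$ ($f = \frac{28}{4} = 28 \cdot \frac{1}{4} = 7$)
$h{\left(Z \right)} = \frac{Z}{9}$
$O{\left(a \right)} = 4 - \frac{352}{a}$ ($O{\left(a \right)} = 4 - 2 \frac{\left(-8\right) \left(-22\right)}{a} = 4 - 2 \frac{176}{a} = 4 - \frac{352}{a}$)
$\frac{N{\left(f,-624 \right)} - 397547}{h{\left(-664 \right)} + O{\left(-563 \right)}} = \frac{-326 - 397547}{\frac{1}{9} \left(-664\right) + \left(4 - \frac{352}{-563}\right)} = - \frac{397873}{- \frac{664}{9} + \left(4 - - \frac{352}{563}\right)} = - \frac{397873}{- \frac{664}{9} + \left(4 + \frac{352}{563}\right)} = - \frac{397873}{- \frac{664}{9} + \frac{2604}{563}} = - \frac{397873}{- \frac{350396}{5067}} = \left(-397873\right) \left(- \frac{5067}{350396}\right) = \frac{2016022491}{350396}$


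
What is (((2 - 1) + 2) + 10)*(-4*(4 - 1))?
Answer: -156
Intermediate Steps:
(((2 - 1) + 2) + 10)*(-4*(4 - 1)) = ((1 + 2) + 10)*(-4*3) = (3 + 10)*(-12) = 13*(-12) = -156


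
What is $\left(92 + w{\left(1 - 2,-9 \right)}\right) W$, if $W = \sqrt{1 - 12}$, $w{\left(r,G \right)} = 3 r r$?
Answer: $95 i \sqrt{11} \approx 315.08 i$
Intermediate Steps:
$w{\left(r,G \right)} = 3 r^{2}$
$W = i \sqrt{11}$ ($W = \sqrt{-11} = i \sqrt{11} \approx 3.3166 i$)
$\left(92 + w{\left(1 - 2,-9 \right)}\right) W = \left(92 + 3 \left(1 - 2\right)^{2}\right) i \sqrt{11} = \left(92 + 3 \left(-1\right)^{2}\right) i \sqrt{11} = \left(92 + 3 \cdot 1\right) i \sqrt{11} = \left(92 + 3\right) i \sqrt{11} = 95 i \sqrt{11}$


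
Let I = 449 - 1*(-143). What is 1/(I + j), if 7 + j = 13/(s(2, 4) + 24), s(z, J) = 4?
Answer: 28/16393 ≈ 0.0017080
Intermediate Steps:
I = 592 (I = 449 + 143 = 592)
j = -183/28 (j = -7 + 13/(4 + 24) = -7 + 13/28 = -183/28 ≈ -6.5357)
1/(I + j) = 1/(592 - 183/28) = 1/(16393/28) = 28/16393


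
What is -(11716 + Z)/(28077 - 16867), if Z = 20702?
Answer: -16209/5605 ≈ -2.8919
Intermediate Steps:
-(11716 + Z)/(28077 - 16867) = -(11716 + 20702)/(28077 - 16867) = -32418/11210 = -1*16209/5605 = -16209/5605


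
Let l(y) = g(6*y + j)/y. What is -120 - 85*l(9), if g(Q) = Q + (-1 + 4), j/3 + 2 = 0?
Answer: -1805/3 ≈ -601.67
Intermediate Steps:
j = -6 (j = -6 + 3*0 = -6 + 0 = -6)
g(Q) = 3 + Q (g(Q) = Q + 3 = 3 + Q)
l(y) = (-3 + 6*y)/y (l(y) = (3 + (6*y - 6))/y = (3 + (-6 + 6*y))/y = (-3 + 6*y)/y)
-120 - 85*l(9) = -120 - 85*(6 - 3/9) = -120 - 85*(6 - 3*⅑) = -120 - 85*(6 - ⅓) = -120 - 85*17/3 = -120 - 1445/3 = -1805/3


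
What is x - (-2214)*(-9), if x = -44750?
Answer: -64676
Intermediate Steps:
x - (-2214)*(-9) = -44750 - (-2214)*(-9) = -44750 - 738*27 = -44750 - 19926 = -64676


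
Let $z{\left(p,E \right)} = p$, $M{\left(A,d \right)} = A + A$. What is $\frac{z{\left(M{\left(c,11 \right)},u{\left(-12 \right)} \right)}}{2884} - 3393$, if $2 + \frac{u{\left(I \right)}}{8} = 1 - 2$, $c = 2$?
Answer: $- \frac{2446352}{721} \approx -3393.0$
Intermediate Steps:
$u{\left(I \right)} = -24$ ($u{\left(I \right)} = -16 + 8 \left(1 - 2\right) = -16 + 8 \left(-1\right) = -16 - 8 = -24$)
$M{\left(A,d \right)} = 2 A$
$\frac{z{\left(M{\left(c,11 \right)},u{\left(-12 \right)} \right)}}{2884} - 3393 = \frac{2 \cdot 2}{2884} - 3393 = 4 \cdot \frac{1}{2884} - 3393 = \frac{1}{721} - 3393 = - \frac{2446352}{721}$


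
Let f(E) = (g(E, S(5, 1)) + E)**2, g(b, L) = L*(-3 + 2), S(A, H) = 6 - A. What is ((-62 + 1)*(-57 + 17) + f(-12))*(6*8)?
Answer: 125232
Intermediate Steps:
g(b, L) = -L (g(b, L) = L*(-1) = -L)
f(E) = (-1 + E)**2 (f(E) = (-(6 - 1*5) + E)**2 = (-(6 - 5) + E)**2 = (-1*1 + E)**2 = (-1 + E)**2)
((-62 + 1)*(-57 + 17) + f(-12))*(6*8) = ((-62 + 1)*(-57 + 17) + (-1 - 12)**2)*(6*8) = (-61*(-40) + (-13)**2)*48 = (2440 + 169)*48 = 2609*48 = 125232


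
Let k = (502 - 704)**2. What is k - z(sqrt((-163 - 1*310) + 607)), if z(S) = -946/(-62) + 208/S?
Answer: 1264451/31 - 104*sqrt(134)/67 ≈ 40771.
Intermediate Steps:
k = 40804 (k = (-202)**2 = 40804)
z(S) = 473/31 + 208/S (z(S) = -946*(-1/62) + 208/S = 473/31 + 208/S)
k - z(sqrt((-163 - 1*310) + 607)) = 40804 - (473/31 + 208/(sqrt((-163 - 1*310) + 607))) = 40804 - (473/31 + 208/(sqrt((-163 - 310) + 607))) = 40804 - (473/31 + 208/(sqrt(-473 + 607))) = 40804 - (473/31 + 208/(sqrt(134))) = 40804 - (473/31 + 208*(sqrt(134)/134)) = 40804 - (473/31 + 104*sqrt(134)/67) = 40804 + (-473/31 - 104*sqrt(134)/67) = 1264451/31 - 104*sqrt(134)/67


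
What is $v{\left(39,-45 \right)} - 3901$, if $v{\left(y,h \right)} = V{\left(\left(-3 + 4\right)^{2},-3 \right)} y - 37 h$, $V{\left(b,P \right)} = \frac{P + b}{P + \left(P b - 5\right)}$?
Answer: $- \frac{24518}{11} \approx -2228.9$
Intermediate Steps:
$V{\left(b,P \right)} = \frac{P + b}{-5 + P + P b}$ ($V{\left(b,P \right)} = \frac{P + b}{P + \left(-5 + P b\right)} = \frac{P + b}{-5 + P + P b}$)
$v{\left(y,h \right)} = - 37 h + \frac{2 y}{11}$ ($v{\left(y,h \right)} = \frac{-3 + \left(-3 + 4\right)^{2}}{-5 - 3 - 3 \left(-3 + 4\right)^{2}} y - 37 h = \frac{-3 + 1^{2}}{-5 - 3 - 3 \cdot 1^{2}} y - 37 h = \frac{-3 + 1}{-5 - 3 - 3} y - 37 h = \frac{1}{-5 - 3 - 3} \left(-2\right) y - 37 h = \frac{1}{-11} \left(-2\right) y - 37 h = \left(- \frac{1}{11}\right) \left(-2\right) y - 37 h = \frac{2 y}{11} - 37 h = - 37 h + \frac{2 y}{11}$)
$v{\left(39,-45 \right)} - 3901 = \left(\left(-37\right) \left(-45\right) + \frac{2}{11} \cdot 39\right) - 3901 = \left(1665 + \frac{78}{11}\right) - 3901 = \frac{18393}{11} - 3901 = - \frac{24518}{11}$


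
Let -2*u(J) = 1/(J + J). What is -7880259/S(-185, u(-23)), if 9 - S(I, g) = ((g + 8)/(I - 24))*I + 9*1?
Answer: 13774692732/12395 ≈ 1.1113e+6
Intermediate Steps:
u(J) = -1/(4*J) (u(J) = -1/(2*(J + J)) = -1/(2*J)/2 = -1/(4*J))
S(I, g) = -I*(8 + g)/(-24 + I) (S(I, g) = 9 - (((g + 8)/(I - 24))*I + 9*1) = 9 - (((8 + g)/(-24 + I))*I + 9) = 9 - (I*(8 + g)/(-24 + I) + 9) = 9 - (9 + I*(8 + g)/(-24 + I)) = 9 + (-9 - I*(8 + g)/(-24 + I)) = -I*(8 + g)/(-24 + I))
-7880259/S(-185, u(-23)) = -7880259*(-24 - 185)/(185*(8 - ¼/(-23))) = -7880259*(-209/(185*(8 - ¼*(-1/23)))) = -7880259*(-209/(185*(8 + 1/92))) = -7880259/((-1*(-185)*(-1/209)*737/92)) = -7880259/(-12395/1748) = -7880259*(-1748/12395) = 13774692732/12395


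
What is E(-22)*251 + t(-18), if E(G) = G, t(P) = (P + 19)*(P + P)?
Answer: -5558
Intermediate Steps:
t(P) = 2*P*(19 + P) (t(P) = (19 + P)*(2*P) = 2*P*(19 + P))
E(-22)*251 + t(-18) = -22*251 + 2*(-18)*(19 - 18) = -5522 + 2*(-18)*1 = -5522 - 36 = -5558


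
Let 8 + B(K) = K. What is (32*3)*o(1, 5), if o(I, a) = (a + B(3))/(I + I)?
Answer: 0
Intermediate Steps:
B(K) = -8 + K
o(I, a) = (-5 + a)/(2*I) (o(I, a) = (a + (-8 + 3))/(I + I) = (a - 5)/((2*I)) = (-5 + a)*(1/(2*I)) = (-5 + a)/(2*I))
(32*3)*o(1, 5) = (32*3)*((1/2)*(-5 + 5)/1) = 96*((1/2)*1*0) = 96*0 = 0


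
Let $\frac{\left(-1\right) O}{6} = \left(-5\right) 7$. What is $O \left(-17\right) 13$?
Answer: $-46410$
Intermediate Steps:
$O = 210$ ($O = - 6 \left(\left(-5\right) 7\right) = \left(-6\right) \left(-35\right) = 210$)
$O \left(-17\right) 13 = 210 \left(-17\right) 13 = \left(-3570\right) 13 = -46410$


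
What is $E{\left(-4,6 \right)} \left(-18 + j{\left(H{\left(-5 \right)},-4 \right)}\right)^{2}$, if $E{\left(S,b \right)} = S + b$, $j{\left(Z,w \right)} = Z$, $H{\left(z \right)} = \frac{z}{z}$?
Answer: $578$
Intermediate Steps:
$H{\left(z \right)} = 1$
$E{\left(-4,6 \right)} \left(-18 + j{\left(H{\left(-5 \right)},-4 \right)}\right)^{2} = \left(-4 + 6\right) \left(-18 + 1\right)^{2} = 2 \left(-17\right)^{2} = 2 \cdot 289 = 578$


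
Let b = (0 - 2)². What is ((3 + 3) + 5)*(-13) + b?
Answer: -139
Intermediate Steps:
b = 4 (b = (-2)² = 4)
((3 + 3) + 5)*(-13) + b = ((3 + 3) + 5)*(-13) + 4 = (6 + 5)*(-13) + 4 = 11*(-13) + 4 = -143 + 4 = -139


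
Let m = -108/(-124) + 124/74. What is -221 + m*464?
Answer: 1101857/1147 ≈ 960.64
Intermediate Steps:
m = 2921/1147 (m = -108*(-1/124) + 124*(1/74) = 27/31 + 62/37 = 2921/1147 ≈ 2.5466)
-221 + m*464 = -221 + (2921/1147)*464 = -221 + 1355344/1147 = 1101857/1147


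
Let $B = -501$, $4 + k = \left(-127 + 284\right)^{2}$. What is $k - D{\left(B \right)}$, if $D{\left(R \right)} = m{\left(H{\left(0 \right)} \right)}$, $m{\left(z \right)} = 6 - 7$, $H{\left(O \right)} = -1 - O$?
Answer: $24646$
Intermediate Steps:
$k = 24645$ ($k = -4 + \left(-127 + 284\right)^{2} = -4 + 157^{2} = -4 + 24649 = 24645$)
$m{\left(z \right)} = -1$
$D{\left(R \right)} = -1$
$k - D{\left(B \right)} = 24645 - -1 = 24645 + 1 = 24646$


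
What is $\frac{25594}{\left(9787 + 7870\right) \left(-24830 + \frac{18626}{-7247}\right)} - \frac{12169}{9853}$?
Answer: $- \frac{19334915137221721}{15654360712656378} \approx -1.2351$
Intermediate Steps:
$\frac{25594}{\left(9787 + 7870\right) \left(-24830 + \frac{18626}{-7247}\right)} - \frac{12169}{9853} = \frac{25594}{17657 \left(-24830 + 18626 \left(- \frac{1}{7247}\right)\right)} - \frac{12169}{9853} = \frac{25594}{17657 \left(-24830 - \frac{18626}{7247}\right)} - \frac{12169}{9853} = \frac{25594}{17657 \left(- \frac{179961636}{7247}\right)} - \frac{12169}{9853} = \frac{25594}{- \frac{3177582606852}{7247}} - \frac{12169}{9853} = 25594 \left(- \frac{7247}{3177582606852}\right) - \frac{12169}{9853} = - \frac{92739859}{1588791303426} - \frac{12169}{9853} = - \frac{19334915137221721}{15654360712656378}$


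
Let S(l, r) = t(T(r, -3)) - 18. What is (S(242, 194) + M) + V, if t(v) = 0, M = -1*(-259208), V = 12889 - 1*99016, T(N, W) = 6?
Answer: 173063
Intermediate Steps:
V = -86127 (V = 12889 - 99016 = -86127)
M = 259208
S(l, r) = -18 (S(l, r) = 0 - 18 = -18)
(S(242, 194) + M) + V = (-18 + 259208) - 86127 = 259190 - 86127 = 173063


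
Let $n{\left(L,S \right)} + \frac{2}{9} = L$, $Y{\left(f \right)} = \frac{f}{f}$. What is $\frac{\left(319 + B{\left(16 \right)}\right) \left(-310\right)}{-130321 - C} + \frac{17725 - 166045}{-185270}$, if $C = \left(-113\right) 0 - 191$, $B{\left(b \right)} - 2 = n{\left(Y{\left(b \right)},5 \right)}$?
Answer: $\frac{3400359296}{2169826659} \approx 1.5671$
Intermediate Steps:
$Y{\left(f \right)} = 1$
$n{\left(L,S \right)} = - \frac{2}{9} + L$
$B{\left(b \right)} = \frac{25}{9}$ ($B{\left(b \right)} = 2 + \left(- \frac{2}{9} + 1\right) = 2 + \frac{7}{9} = \frac{25}{9}$)
$C = -191$ ($C = 0 - 191 = -191$)
$\frac{\left(319 + B{\left(16 \right)}\right) \left(-310\right)}{-130321 - C} + \frac{17725 - 166045}{-185270} = \frac{\left(319 + \frac{25}{9}\right) \left(-310\right)}{-130321 - -191} + \frac{17725 - 166045}{-185270} = \frac{\frac{2896}{9} \left(-310\right)}{-130321 + 191} - - \frac{14832}{18527} = - \frac{897760}{9 \left(-130130\right)} + \frac{14832}{18527} = \left(- \frac{897760}{9}\right) \left(- \frac{1}{130130}\right) + \frac{14832}{18527} = \frac{89776}{117117} + \frac{14832}{18527} = \frac{3400359296}{2169826659}$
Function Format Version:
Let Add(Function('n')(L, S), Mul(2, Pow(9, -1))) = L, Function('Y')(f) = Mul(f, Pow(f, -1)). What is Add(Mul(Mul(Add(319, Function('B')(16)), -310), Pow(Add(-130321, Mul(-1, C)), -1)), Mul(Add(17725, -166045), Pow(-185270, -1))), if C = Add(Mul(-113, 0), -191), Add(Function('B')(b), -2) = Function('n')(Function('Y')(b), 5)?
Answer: Rational(3400359296, 2169826659) ≈ 1.5671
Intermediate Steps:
Function('Y')(f) = 1
Function('n')(L, S) = Add(Rational(-2, 9), L)
Function('B')(b) = Rational(25, 9) (Function('B')(b) = Add(2, Add(Rational(-2, 9), 1)) = Add(2, Rational(7, 9)) = Rational(25, 9))
C = -191 (C = Add(0, -191) = -191)
Add(Mul(Mul(Add(319, Function('B')(16)), -310), Pow(Add(-130321, Mul(-1, C)), -1)), Mul(Add(17725, -166045), Pow(-185270, -1))) = Add(Mul(Mul(Add(319, Rational(25, 9)), -310), Pow(Add(-130321, Mul(-1, -191)), -1)), Mul(Add(17725, -166045), Pow(-185270, -1))) = Add(Mul(Mul(Rational(2896, 9), -310), Pow(Add(-130321, 191), -1)), Mul(-148320, Rational(-1, 185270))) = Add(Mul(Rational(-897760, 9), Pow(-130130, -1)), Rational(14832, 18527)) = Add(Mul(Rational(-897760, 9), Rational(-1, 130130)), Rational(14832, 18527)) = Add(Rational(89776, 117117), Rational(14832, 18527)) = Rational(3400359296, 2169826659)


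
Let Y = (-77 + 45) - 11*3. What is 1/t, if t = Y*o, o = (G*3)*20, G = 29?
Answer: -1/113100 ≈ -8.8417e-6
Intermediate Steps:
o = 1740 (o = (29*3)*20 = 87*20 = 1740)
Y = -65 (Y = -32 - 33 = -65)
t = -113100 (t = -65*1740 = -113100)
1/t = 1/(-113100) = -1/113100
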